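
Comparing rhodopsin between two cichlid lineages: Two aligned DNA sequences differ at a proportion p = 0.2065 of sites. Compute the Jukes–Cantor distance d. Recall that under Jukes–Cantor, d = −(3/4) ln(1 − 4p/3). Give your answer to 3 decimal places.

d = −(3/4) ln(1 − 4p/3) = −0.75 ln(1 − 0.275333) = −0.75 ln(0.724667)
  = −0.75 × (-0.322043) = 0.241532 substitutions/site.

0.242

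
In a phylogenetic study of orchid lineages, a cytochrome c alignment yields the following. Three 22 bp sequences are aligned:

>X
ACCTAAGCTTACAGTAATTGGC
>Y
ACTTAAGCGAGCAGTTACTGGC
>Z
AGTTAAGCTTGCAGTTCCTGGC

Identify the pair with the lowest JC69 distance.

Y and Z

X–Y: 6/22 differ, p = 0.273, d = 0.339.
X–Z: 6/22 differ, p = 0.273, d = 0.339.
Y–Z: 4/22 differ, p = 0.182, d = 0.208.
The smallest distance is between Y and Z.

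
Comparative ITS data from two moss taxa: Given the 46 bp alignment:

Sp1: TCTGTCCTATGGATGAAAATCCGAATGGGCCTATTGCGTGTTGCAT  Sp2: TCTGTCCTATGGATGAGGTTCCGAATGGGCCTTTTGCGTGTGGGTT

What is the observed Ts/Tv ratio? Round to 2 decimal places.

Transitions are A↔G and C↔T; transversions are all other mismatches.
Transitions: 2. Transversions: 5.
R = 2/5 = 0.40.

0.40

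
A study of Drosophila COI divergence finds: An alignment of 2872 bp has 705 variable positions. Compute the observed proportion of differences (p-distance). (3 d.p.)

p = 705/2872 = 0.245473… ≈ 0.245 (to 3 d.p.).

0.245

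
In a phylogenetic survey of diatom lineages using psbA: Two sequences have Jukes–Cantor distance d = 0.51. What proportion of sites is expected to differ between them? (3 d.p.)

p = (3/4)(1 − e^(−4d/3)) = 0.75 × (1 − e^(-0.68)) = 0.75 × (1 − 0.506617) = 0.370037.

0.370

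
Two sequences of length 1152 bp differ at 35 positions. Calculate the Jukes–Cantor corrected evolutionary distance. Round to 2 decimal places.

0.03

p = 35/1152 ≈ 0.030382.
d = −(3/4) ln(1 − 4p/3) = −0.75 ln(1 − 0.040509) = −0.75 ln(0.959491)
  = −0.75 × (-0.041352) = 0.031014 substitutions/site.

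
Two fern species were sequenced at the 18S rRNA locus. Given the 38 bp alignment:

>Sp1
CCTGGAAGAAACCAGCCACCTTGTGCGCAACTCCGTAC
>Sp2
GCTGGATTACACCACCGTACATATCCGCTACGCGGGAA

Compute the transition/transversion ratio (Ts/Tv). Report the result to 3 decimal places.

Transitions are A↔G and C↔T; transversions are all other mismatches.
Transitions: 1. Transversions: 15.
R = 1/15 = 0.066666… ≈ 0.067 (to 3 d.p.).

0.067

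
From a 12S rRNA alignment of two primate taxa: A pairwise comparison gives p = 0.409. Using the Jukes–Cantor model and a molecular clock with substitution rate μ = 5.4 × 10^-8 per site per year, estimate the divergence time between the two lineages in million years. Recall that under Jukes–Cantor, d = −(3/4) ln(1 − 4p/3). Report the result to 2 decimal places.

5.47

d = −(3/4) ln(1 − 4p/3) = −0.75 ln(1 − 0.545333) = −0.75 ln(0.454667)
  = −0.75 × (-0.788190) = 0.591143 substitutions/site.
Under a molecular clock d = 2μt, so t = d/(2μ) = 0.591143 / (2 × 5.4 × 10^-8) = 5.47 million years.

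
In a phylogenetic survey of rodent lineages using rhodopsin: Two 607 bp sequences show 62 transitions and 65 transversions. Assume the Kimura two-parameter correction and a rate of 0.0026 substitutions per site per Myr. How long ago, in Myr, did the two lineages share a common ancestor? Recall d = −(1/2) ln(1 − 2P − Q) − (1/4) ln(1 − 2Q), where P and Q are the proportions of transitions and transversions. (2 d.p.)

P = 62/607 ≈ 0.102142 and Q = 65/607 ≈ 0.107084.
Under the Kimura two-parameter model, d = −½ ln(1 − 2P − Q) − ¼ ln(1 − 2Q).
1 − 2P − Q = 0.688632, giving −½ ln(0.688632) = 0.186524.
1 − 2Q = 0.785832, giving −¼ ln(0.785832) = 0.060253.
d = 0.186524 + 0.060253 = 0.246777.
Under a molecular clock d = 2μt, so t = d/(2μ) = 0.246777 / (2 × 0.0026) = 47.46 Myr.

47.46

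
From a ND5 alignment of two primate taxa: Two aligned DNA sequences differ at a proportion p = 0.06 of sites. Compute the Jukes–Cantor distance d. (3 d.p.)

d = −(3/4) ln(1 − 4p/3) = −0.75 ln(1 − 0.08) = −0.75 ln(0.92)
  = −0.75 × (-0.083382) = 0.062537 substitutions/site.

0.063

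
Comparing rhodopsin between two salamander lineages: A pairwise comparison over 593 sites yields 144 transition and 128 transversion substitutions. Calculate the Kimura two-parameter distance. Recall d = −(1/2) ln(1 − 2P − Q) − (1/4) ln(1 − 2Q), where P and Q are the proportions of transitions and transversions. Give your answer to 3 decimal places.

P = 144/593 ≈ 0.242833 and Q = 128/593 ≈ 0.215852.
Under the Kimura two-parameter model, d = −½ ln(1 − 2P − Q) − ¼ ln(1 − 2Q).
1 − 2P − Q = 0.298482, giving −½ ln(0.298482) = 0.604523.
1 − 2Q = 0.568296, giving −¼ ln(0.568296) = 0.141278.
d = 0.604523 + 0.141278 = 0.745801.

0.746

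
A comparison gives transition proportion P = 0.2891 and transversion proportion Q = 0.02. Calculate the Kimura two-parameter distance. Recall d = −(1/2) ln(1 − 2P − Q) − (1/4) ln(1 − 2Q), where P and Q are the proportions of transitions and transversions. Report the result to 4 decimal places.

Under the Kimura two-parameter model, d = −½ ln(1 − 2P − Q) − ¼ ln(1 − 2Q).
1 − 2P − Q = 0.4018, giving −½ ln(0.4018) = 0.455900.
1 − 2Q = 0.96, giving −¼ ln(0.96) = 0.010205.
d = 0.455900 + 0.010205 = 0.466105.

0.4661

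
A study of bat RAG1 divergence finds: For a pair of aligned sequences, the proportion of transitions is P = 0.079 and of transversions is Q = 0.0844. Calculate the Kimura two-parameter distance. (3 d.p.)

0.185

Under the Kimura two-parameter model, d = −½ ln(1 − 2P − Q) − ¼ ln(1 − 2Q).
1 − 2P − Q = 0.7576, giving −½ ln(0.7576) = 0.138800.
1 − 2Q = 0.8312, giving −¼ ln(0.8312) = 0.046221.
d = 0.138800 + 0.046221 = 0.185021.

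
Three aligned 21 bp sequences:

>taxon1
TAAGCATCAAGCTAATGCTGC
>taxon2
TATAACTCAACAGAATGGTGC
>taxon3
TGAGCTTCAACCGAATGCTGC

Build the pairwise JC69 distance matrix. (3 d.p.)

taxon1–taxon2: 8/21 sites differ → p ≈ 0.380952, d = −0.75 ln(1 − 0.507936) = 0.531860 ≈ 0.532.
taxon1–taxon3: 4/21 sites differ → p ≈ 0.190476, d = −0.75 ln(1 − 0.253968) = 0.219740 ≈ 0.220.
taxon2–taxon3: 7/21 sites differ → p ≈ 0.333333, d = −0.75 ln(1 − 0.444444) = 0.440839 ≈ 0.441.

d(taxon1,taxon2) = 0.532, d(taxon1,taxon3) = 0.220, d(taxon2,taxon3) = 0.441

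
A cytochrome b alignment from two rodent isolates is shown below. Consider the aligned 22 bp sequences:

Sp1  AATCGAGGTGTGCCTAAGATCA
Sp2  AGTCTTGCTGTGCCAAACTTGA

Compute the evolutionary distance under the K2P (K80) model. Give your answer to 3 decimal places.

Of 22 sites, 1 differences are transitions and 7 are transversions, so P = 1/22 ≈ 0.045455 and Q = 7/22 ≈ 0.318182.
Under the Kimura two-parameter model, d = −½ ln(1 − 2P − Q) − ¼ ln(1 − 2Q).
1 − 2P − Q = 0.590908, giving −½ ln(0.590908) = 0.263047.
1 − 2Q = 0.363636, giving −¼ ln(0.363636) = 0.252900.
d = 0.263047 + 0.252900 = 0.515947.

0.516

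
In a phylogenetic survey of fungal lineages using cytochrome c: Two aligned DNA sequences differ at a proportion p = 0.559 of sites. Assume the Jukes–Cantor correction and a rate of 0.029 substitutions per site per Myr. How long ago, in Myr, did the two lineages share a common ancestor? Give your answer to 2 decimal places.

17.69

d = −(3/4) ln(1 − 4p/3) = −0.75 ln(1 − 0.745333) = −0.75 ln(0.254667)
  = −0.75 × (-1.367798) = 1.025849 substitutions/site.
Under a molecular clock d = 2μt, so t = d/(2μ) = 1.025849 / (2 × 0.029) = 17.69 Myr.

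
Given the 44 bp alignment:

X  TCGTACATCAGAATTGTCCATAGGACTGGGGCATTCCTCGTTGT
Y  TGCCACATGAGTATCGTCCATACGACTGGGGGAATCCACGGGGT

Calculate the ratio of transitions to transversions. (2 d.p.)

Transitions are A↔G and C↔T; transversions are all other mismatches.
Transitions: 2. Transversions: 10.
R = 2/10 = 0.20.

0.20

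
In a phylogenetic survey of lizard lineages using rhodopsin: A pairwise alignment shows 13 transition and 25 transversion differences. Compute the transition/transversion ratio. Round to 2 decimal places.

0.52

R = 13/25 = 0.52.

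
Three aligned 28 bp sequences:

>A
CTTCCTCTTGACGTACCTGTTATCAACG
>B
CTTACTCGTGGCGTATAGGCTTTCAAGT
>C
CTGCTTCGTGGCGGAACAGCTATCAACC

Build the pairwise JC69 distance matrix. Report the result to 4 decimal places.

d(A,B) = 0.4850, d(A,C) = 0.4197, d(B,C) = 0.4850

A–B: 10/28 sites differ → p ≈ 0.357143, d = −0.75 ln(1 − 0.476191) = 0.484971 ≈ 0.4850.
A–C: 9/28 sites differ → p ≈ 0.321429, d = −0.75 ln(1 − 0.428572) = 0.419713 ≈ 0.4197.
B–C: 10/28 sites differ → p ≈ 0.357143, d = −0.75 ln(1 − 0.476191) = 0.484971 ≈ 0.4850.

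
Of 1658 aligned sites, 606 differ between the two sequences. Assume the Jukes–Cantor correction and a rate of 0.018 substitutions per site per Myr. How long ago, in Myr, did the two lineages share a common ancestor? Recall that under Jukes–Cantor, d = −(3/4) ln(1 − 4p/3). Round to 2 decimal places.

p = 606/1658 ≈ 0.365501.
d = −(3/4) ln(1 − 4p/3) = −0.75 ln(1 − 0.487335) = −0.75 ln(0.512665)
  = −0.75 × (-0.668133) = 0.501100 substitutions/site.
Under a molecular clock d = 2μt, so t = d/(2μ) = 0.501100 / (2 × 0.018) = 13.92 Myr.

13.92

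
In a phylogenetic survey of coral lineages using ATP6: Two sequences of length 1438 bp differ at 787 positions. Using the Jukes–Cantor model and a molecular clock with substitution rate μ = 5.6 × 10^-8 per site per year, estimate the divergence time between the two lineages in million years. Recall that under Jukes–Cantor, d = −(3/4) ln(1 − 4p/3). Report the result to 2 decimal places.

8.76

p = 787/1438 ≈ 0.547288.
d = −(3/4) ln(1 − 4p/3) = −0.75 ln(1 − 0.729717) = −0.75 ln(0.270283)
  = −0.75 × (-1.308286) = 0.981215 substitutions/site.
Under a molecular clock d = 2μt, so t = d/(2μ) = 0.981215 / (2 × 5.6 × 10^-8) = 8.76 million years.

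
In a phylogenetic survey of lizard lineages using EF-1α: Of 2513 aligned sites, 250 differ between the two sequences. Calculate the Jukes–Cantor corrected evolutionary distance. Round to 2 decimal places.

p = 250/2513 ≈ 0.099483.
d = −(3/4) ln(1 − 4p/3) = −0.75 ln(1 − 0.132644) = −0.75 ln(0.867356)
  = −0.75 × (-0.142306) = 0.106730 substitutions/site.

0.11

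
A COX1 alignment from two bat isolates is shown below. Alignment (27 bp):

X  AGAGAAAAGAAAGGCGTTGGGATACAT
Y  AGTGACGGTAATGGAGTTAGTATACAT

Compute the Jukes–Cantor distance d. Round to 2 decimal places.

The sequences differ at 9 of 27 sites (3, 6, 7, 8, 9, 12, 15, 19, 21), so p = 9/27 ≈ 0.333333.
d = −(3/4) ln(1 − 4p/3) = −0.75 ln(1 − 0.444444) = −0.75 ln(0.555556)
  = −0.75 × (-0.587786) = 0.440840 substitutions/site.

0.44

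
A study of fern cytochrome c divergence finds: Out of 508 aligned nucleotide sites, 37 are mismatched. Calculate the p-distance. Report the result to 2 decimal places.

0.07

p = 37/508 = 0.072834… ≈ 0.07 (to 2 d.p.).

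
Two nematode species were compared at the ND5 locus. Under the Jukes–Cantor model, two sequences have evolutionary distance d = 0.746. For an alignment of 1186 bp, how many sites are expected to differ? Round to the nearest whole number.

561

Invert JC69: p = (3/4)(1 − e^(−4d/3)) = 0.75 × (1 − e^(-0.994667)) = 0.75 × (1 − 0.369847) = 0.472615.
Expected differing sites = pL ≈ 0.472615 × 1186 = 560.52139 ≈ 561.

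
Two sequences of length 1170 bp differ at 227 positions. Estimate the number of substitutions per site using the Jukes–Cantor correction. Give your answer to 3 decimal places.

p = 227/1170 ≈ 0.194017.
d = −(3/4) ln(1 − 4p/3) = −0.75 ln(1 − 0.258689) = −0.75 ln(0.741311)
  = −0.75 × (-0.299335) = 0.224501 substitutions/site.

0.225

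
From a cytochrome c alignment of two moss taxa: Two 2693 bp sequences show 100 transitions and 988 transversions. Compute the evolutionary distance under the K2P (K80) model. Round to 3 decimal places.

P = 100/2693 ≈ 0.037133 and Q = 988/2693 ≈ 0.366877.
Under the Kimura two-parameter model, d = −½ ln(1 − 2P − Q) − ¼ ln(1 − 2Q).
1 − 2P − Q = 0.558857, giving −½ ln(0.558857) = 0.290931.
1 − 2Q = 0.266246, giving −¼ ln(0.266246) = 0.330834.
d = 0.290931 + 0.330834 = 0.621765.

0.622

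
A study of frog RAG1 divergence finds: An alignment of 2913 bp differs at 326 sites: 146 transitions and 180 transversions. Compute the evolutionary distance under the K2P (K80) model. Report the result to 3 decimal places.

0.121

P = 146/2913 ≈ 0.05012 and Q = 180/2913 ≈ 0.061792.
Under the Kimura two-parameter model, d = −½ ln(1 − 2P − Q) − ¼ ln(1 − 2Q).
1 − 2P − Q = 0.837968, giving −½ ln(0.837968) = 0.088388.
1 − 2Q = 0.876416, giving −¼ ln(0.876416) = 0.032979.
d = 0.088388 + 0.032979 = 0.121367.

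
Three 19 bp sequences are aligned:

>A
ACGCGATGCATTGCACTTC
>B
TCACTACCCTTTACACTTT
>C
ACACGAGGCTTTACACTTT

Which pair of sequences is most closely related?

A–B: 8/19 differ, p = 0.421, d = 0.618.
A–C: 5/19 differ, p = 0.263, d = 0.324.
B–C: 4/19 differ, p = 0.211, d = 0.247.
The smallest distance is between B and C.

B and C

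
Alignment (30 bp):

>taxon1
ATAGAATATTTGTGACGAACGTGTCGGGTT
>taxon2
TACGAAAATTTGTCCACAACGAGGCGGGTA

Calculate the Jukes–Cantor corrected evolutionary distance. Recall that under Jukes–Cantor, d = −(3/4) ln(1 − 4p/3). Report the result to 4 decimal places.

The sequences differ at 11 of 30 sites, so p = 11/30 ≈ 0.366667.
d = −(3/4) ln(1 − 4p/3) = −0.75 ln(1 − 0.488889) = −0.75 ln(0.511111)
  = −0.75 × (-0.671168) = 0.503376 substitutions/site.

0.5034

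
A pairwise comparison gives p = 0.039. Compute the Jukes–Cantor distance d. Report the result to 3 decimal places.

d = −(3/4) ln(1 − 4p/3) = −0.75 ln(1 − 0.052) = −0.75 ln(0.948)
  = −0.75 × (-0.053401) = 0.040051 substitutions/site.

0.040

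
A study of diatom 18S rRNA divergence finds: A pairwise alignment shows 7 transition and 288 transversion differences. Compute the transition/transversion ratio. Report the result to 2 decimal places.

0.02

R = 7/288 = 0.024305… ≈ 0.02 (to 2 d.p.).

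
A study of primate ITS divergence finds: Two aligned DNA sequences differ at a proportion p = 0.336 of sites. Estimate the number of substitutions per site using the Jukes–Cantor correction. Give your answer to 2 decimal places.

0.45

d = −(3/4) ln(1 − 4p/3) = −0.75 ln(1 − 0.448) = −0.75 ln(0.552)
  = −0.75 × (-0.594207) = 0.445655 substitutions/site.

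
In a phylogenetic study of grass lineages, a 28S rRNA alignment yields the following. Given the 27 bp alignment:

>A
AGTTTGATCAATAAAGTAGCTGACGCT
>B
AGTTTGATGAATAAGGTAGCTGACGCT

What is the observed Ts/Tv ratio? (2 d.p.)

1.00

Transitions are A↔G and C↔T; transversions are all other mismatches.
Transitions: 1. Transversions: 1.
R = 1/1 = 1.00.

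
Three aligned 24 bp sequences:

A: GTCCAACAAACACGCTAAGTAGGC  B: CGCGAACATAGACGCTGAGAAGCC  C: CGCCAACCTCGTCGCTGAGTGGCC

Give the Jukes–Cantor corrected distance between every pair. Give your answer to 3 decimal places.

d(A,B) = 0.441, d(A,C) = 0.608, d(B,C) = 0.304

A–B: 8/24 sites differ → p ≈ 0.333333, d = −0.75 ln(1 − 0.444444) = 0.440839 ≈ 0.441.
A–C: 10/24 sites differ → p ≈ 0.416667, d = −0.75 ln(1 − 0.555556) = 0.608198 ≈ 0.608.
B–C: 6/24 sites differ → p = 0.25, d = −0.75 ln(1 − 0.333333) = 0.304098 ≈ 0.304.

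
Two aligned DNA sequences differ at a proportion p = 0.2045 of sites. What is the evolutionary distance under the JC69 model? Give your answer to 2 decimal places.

0.24

d = −(3/4) ln(1 − 4p/3) = −0.75 ln(1 − 0.272667) = −0.75 ln(0.727333)
  = −0.75 × (-0.318371) = 0.238778 substitutions/site.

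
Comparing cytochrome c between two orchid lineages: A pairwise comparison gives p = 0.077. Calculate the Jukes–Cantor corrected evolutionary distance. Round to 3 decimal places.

d = −(3/4) ln(1 − 4p/3) = −0.75 ln(1 − 0.102667) = −0.75 ln(0.897333)
  = −0.75 × (-0.108328) = 0.081246 substitutions/site.

0.081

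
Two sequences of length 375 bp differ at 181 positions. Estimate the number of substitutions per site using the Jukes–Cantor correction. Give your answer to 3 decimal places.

0.774

p = 181/375 ≈ 0.482667.
d = −(3/4) ln(1 − 4p/3) = −0.75 ln(1 − 0.643556) = −0.75 ln(0.356444)
  = −0.75 × (-1.031578) = 0.773684 substitutions/site.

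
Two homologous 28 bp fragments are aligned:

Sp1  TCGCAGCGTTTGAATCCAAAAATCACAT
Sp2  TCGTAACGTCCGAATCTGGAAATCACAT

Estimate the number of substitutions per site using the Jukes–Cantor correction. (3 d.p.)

The sequences differ at 7 of 28 sites (4, 6, 10, 11, 17, 18, 19), so p = 7/28 = 0.25.
d = −(3/4) ln(1 − 4p/3) = −0.75 ln(1 − 0.333333) = −0.75 ln(0.666667)
  = −0.75 × (-0.405465) = 0.304099 substitutions/site.

0.304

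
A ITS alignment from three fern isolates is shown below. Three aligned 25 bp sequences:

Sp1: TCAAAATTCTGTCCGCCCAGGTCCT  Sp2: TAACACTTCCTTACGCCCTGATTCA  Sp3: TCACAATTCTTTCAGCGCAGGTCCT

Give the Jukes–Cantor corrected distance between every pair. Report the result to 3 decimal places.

d(Sp1,Sp2) = 0.572, d(Sp1,Sp3) = 0.180, d(Sp2,Sp3) = 0.572

Sp1–Sp2: 10/25 sites differ → p = 0.4, d = −0.75 ln(1 − 0.533333) = 0.571605 ≈ 0.572.
Sp1–Sp3: 4/25 sites differ → p = 0.16, d = −0.75 ln(1 − 0.213333) = 0.179963 ≈ 0.180.
Sp2–Sp3: 10/25 sites differ → p = 0.4, d = −0.75 ln(1 − 0.533333) = 0.571605 ≈ 0.572.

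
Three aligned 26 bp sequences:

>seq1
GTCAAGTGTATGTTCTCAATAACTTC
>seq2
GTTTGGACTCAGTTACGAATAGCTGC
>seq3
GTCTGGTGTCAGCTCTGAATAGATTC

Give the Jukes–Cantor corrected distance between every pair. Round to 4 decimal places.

seq1–seq2: 12/26 sites differ → p ≈ 0.461538, d = −0.75 ln(1 − 0.615384) = 0.716632 ≈ 0.7166.
seq1–seq3: 8/26 sites differ → p ≈ 0.307692, d = −0.75 ln(1 − 0.410256) = 0.396050 ≈ 0.3961.
seq2–seq3: 8/26 sites differ → p ≈ 0.307692, d = −0.75 ln(1 − 0.410256) = 0.396050 ≈ 0.3961.

d(seq1,seq2) = 0.7166, d(seq1,seq3) = 0.3961, d(seq2,seq3) = 0.3961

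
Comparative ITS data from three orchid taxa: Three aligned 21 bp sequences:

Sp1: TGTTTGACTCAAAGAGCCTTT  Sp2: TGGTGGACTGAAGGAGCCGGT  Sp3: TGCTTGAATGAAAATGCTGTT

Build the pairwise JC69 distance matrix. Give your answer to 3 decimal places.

Sp1–Sp2: 6/21 sites differ → p ≈ 0.285714, d = −0.75 ln(1 − 0.380952) = 0.359679 ≈ 0.360.
Sp1–Sp3: 7/21 sites differ → p ≈ 0.333333, d = −0.75 ln(1 − 0.444444) = 0.440839 ≈ 0.441.
Sp2–Sp3: 8/21 sites differ → p ≈ 0.380952, d = −0.75 ln(1 − 0.507936) = 0.531860 ≈ 0.532.

d(Sp1,Sp2) = 0.360, d(Sp1,Sp3) = 0.441, d(Sp2,Sp3) = 0.532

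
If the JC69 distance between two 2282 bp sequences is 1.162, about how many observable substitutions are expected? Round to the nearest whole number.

1348

Invert JC69: p = (3/4)(1 − e^(−4d/3)) = 0.75 × (1 − e^(-1.549333)) = 0.75 × (1 − 0.212390) = 0.590708.
Expected differing sites = pL ≈ 0.590708 × 2282 = 1347.995656 ≈ 1348.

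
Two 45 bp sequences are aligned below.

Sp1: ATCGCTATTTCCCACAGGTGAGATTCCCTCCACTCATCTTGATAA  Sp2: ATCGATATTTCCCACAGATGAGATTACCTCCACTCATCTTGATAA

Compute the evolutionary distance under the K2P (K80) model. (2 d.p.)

Of 45 sites, 1 differences are transitions and 2 are transversions, so P = 1/45 ≈ 0.022222 and Q = 2/45 ≈ 0.044444.
Under the Kimura two-parameter model, d = −½ ln(1 − 2P − Q) − ¼ ln(1 − 2Q).
1 − 2P − Q = 0.911112, giving −½ ln(0.911112) = 0.046545.
1 − 2Q = 0.911112, giving −¼ ln(0.911112) = 0.023272.
d = 0.046545 + 0.023272 = 0.069817.

0.07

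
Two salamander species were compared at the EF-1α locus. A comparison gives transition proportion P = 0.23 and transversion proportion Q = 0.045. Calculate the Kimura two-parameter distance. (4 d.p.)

0.3752

Under the Kimura two-parameter model, d = −½ ln(1 − 2P − Q) − ¼ ln(1 − 2Q).
1 − 2P − Q = 0.495, giving −½ ln(0.495) = 0.351599.
1 − 2Q = 0.91, giving −¼ ln(0.91) = 0.023578.
d = 0.351599 + 0.023578 = 0.375177.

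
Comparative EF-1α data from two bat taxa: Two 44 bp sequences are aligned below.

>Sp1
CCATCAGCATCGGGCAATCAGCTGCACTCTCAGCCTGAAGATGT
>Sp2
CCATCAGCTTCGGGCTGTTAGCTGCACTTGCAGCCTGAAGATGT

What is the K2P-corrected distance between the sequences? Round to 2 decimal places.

0.15

Of 44 sites, 3 differences are transitions and 3 are transversions, so P = 3/44 ≈ 0.068182 and Q = 3/44 ≈ 0.068182.
Under the Kimura two-parameter model, d = −½ ln(1 − 2P − Q) − ¼ ln(1 − 2Q).
1 − 2P − Q = 0.795454, giving −½ ln(0.795454) = 0.114421.
1 − 2Q = 0.863636, giving −¼ ln(0.863636) = 0.036651.
d = 0.114421 + 0.036651 = 0.151072.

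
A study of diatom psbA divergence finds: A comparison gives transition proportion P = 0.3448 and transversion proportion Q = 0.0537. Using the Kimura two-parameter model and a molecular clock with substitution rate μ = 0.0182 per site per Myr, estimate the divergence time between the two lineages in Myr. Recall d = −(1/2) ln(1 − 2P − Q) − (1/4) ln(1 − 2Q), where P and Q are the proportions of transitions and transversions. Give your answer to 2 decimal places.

19.46

Under the Kimura two-parameter model, d = −½ ln(1 − 2P − Q) − ¼ ln(1 − 2Q).
1 − 2P − Q = 0.2567, giving −½ ln(0.2567) = 0.679924.
1 − 2Q = 0.8926, giving −¼ ln(0.8926) = 0.028404.
d = 0.679924 + 0.028404 = 0.708328.
Under a molecular clock d = 2μt, so t = d/(2μ) = 0.708328 / (2 × 0.0182) = 19.46 Myr.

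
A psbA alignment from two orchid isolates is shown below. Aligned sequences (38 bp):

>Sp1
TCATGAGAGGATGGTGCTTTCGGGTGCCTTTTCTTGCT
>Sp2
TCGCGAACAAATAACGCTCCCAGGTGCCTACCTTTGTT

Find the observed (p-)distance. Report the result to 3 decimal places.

0.447

The sequences differ at 17 of 38 positions.
p = 17/38 = 0.447368… ≈ 0.447 (to 3 d.p.).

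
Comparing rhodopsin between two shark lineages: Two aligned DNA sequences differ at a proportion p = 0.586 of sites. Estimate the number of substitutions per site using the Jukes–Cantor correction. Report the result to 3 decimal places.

d = −(3/4) ln(1 − 4p/3) = −0.75 ln(1 − 0.781333) = −0.75 ln(0.218667)
  = −0.75 × (-1.520205) = 1.140154 substitutions/site.

1.140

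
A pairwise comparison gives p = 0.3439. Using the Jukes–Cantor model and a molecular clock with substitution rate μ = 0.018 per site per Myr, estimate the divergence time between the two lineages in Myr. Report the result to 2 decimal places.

12.78

d = −(3/4) ln(1 − 4p/3) = −0.75 ln(1 − 0.458533) = −0.75 ln(0.541467)
  = −0.75 × (-0.613473) = 0.460105 substitutions/site.
Under a molecular clock d = 2μt, so t = d/(2μ) = 0.460105 / (2 × 0.018) = 12.78 Myr.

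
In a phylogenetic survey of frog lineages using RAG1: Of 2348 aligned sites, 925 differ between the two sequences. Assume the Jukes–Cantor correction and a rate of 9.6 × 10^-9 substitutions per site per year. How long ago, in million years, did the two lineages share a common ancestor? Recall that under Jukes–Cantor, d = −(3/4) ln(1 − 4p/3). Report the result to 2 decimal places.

29.10

p = 925/2348 ≈ 0.393952.
d = −(3/4) ln(1 − 4p/3) = −0.75 ln(1 − 0.525269) = −0.75 ln(0.474731)
  = −0.75 × (-0.745007) = 0.558755 substitutions/site.
Under a molecular clock d = 2μt, so t = d/(2μ) = 0.558755 / (2 × 9.6 × 10^-9) = 29.10 million years.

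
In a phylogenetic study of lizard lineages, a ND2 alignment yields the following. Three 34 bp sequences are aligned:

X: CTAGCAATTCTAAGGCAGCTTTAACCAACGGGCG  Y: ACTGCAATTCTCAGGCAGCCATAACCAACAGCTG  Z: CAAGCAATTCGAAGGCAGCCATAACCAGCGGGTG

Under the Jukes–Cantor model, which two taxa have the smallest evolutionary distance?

X and Z

X–Y: 9/34 differ, p = 0.265, d = 0.326.
X–Z: 6/34 differ, p = 0.176, d = 0.201.
Y–Z: 8/34 differ, p = 0.235, d = 0.282.
The smallest distance is between X and Z.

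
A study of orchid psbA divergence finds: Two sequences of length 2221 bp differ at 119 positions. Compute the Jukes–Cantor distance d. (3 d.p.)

0.056

p = 119/2221 ≈ 0.053579.
d = −(3/4) ln(1 − 4p/3) = −0.75 ln(1 − 0.071439) = −0.75 ln(0.928561)
  = −0.75 × (-0.074119) = 0.055589 substitutions/site.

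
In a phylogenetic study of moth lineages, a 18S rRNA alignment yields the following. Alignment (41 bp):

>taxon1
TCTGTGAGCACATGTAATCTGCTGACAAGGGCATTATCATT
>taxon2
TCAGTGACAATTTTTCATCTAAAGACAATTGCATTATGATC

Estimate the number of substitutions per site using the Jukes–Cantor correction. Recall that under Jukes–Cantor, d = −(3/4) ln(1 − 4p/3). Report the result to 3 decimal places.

0.456

The sequences differ at 14 of 41 sites, so p = 14/41 ≈ 0.341463.
d = −(3/4) ln(1 − 4p/3) = −0.75 ln(1 − 0.455284) = −0.75 ln(0.544716)
  = −0.75 × (-0.607491) = 0.455618 substitutions/site.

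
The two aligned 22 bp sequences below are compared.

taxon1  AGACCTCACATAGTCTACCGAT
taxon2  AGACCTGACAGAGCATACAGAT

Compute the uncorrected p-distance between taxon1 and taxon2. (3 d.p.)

The sequences differ at 5 of 22 positions (sites 7, 11, 14, 15, 19).
p = 5/22 = 0.227272… ≈ 0.227 (to 3 d.p.).

0.227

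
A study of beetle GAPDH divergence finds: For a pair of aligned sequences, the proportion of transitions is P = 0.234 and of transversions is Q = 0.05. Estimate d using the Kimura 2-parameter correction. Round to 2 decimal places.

Under the Kimura two-parameter model, d = −½ ln(1 − 2P − Q) − ¼ ln(1 − 2Q).
1 − 2P − Q = 0.482, giving −½ ln(0.482) = 0.364906.
1 − 2Q = 0.9, giving −¼ ln(0.9) = 0.026340.
d = 0.364906 + 0.026340 = 0.391246.

0.39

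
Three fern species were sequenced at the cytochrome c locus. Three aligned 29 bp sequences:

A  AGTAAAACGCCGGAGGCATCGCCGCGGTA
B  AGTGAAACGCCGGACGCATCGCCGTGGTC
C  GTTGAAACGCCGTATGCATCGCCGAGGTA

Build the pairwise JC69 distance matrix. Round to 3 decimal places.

A–B: 4/29 sites differ → p ≈ 0.137931, d = −0.75 ln(1 − 0.183908) = 0.152421 ≈ 0.152.
A–C: 6/29 sites differ → p ≈ 0.206897, d = −0.75 ln(1 − 0.275863) = 0.242081 ≈ 0.242.
B–C: 6/29 sites differ → p ≈ 0.206897, d = −0.75 ln(1 − 0.275863) = 0.242081 ≈ 0.242.

d(A,B) = 0.152, d(A,C) = 0.242, d(B,C) = 0.242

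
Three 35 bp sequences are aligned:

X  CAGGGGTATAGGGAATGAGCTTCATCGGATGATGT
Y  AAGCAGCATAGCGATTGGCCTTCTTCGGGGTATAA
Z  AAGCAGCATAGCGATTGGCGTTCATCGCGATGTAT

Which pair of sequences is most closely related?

Y and Z

X–Y: 14/35 differ, p = 0.400, d = 0.572.
X–Z: 15/35 differ, p = 0.429, d = 0.635.
Y–Z: 6/35 differ, p = 0.171, d = 0.195.
The smallest distance is between Y and Z.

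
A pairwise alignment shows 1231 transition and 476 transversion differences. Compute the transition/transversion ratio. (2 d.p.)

R = 1231/476 = 2.586134… ≈ 2.59 (to 2 d.p.).

2.59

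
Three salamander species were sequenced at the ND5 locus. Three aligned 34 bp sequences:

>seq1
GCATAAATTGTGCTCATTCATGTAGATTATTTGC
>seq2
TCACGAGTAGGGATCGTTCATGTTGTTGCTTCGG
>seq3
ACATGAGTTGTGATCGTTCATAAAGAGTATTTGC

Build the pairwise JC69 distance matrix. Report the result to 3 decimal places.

seq1–seq2: 14/34 sites differ → p ≈ 0.411765, d = −0.75 ln(1 − 0.54902) = 0.597249 ≈ 0.597.
seq1–seq3: 8/34 sites differ → p ≈ 0.235294, d = −0.75 ln(1 − 0.313725) = 0.282358 ≈ 0.282.
seq2–seq3: 13/34 sites differ → p ≈ 0.382353, d = −0.75 ln(1 − 0.509804) = 0.534712 ≈ 0.535.

d(seq1,seq2) = 0.597, d(seq1,seq3) = 0.282, d(seq2,seq3) = 0.535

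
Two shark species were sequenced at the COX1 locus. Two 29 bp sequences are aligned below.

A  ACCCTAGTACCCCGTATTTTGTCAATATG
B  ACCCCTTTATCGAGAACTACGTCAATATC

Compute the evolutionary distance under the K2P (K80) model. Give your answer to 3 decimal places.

0.529

Of 29 sites, 4 differences are transitions and 7 are transversions, so P = 4/29 ≈ 0.137931 and Q = 7/29 ≈ 0.241379.
Under the Kimura two-parameter model, d = −½ ln(1 − 2P − Q) − ¼ ln(1 − 2Q).
1 − 2P − Q = 0.482759, giving −½ ln(0.482759) = 0.364119.
1 − 2Q = 0.517242, giving −¼ ln(0.517242) = 0.164811.
d = 0.364119 + 0.164811 = 0.528930.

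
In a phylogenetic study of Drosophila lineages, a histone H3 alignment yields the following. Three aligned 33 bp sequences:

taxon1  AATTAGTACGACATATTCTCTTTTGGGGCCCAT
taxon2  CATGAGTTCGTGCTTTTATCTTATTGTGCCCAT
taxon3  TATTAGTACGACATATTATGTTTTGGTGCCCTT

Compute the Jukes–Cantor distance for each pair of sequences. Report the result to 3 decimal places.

d(taxon1,taxon2) = 0.441, d(taxon1,taxon3) = 0.169, d(taxon2,taxon3) = 0.441

taxon1–taxon2: 11/33 sites differ → p ≈ 0.333333, d = −0.75 ln(1 − 0.444444) = 0.440839 ≈ 0.441.
taxon1–taxon3: 5/33 sites differ → p ≈ 0.151515, d = −0.75 ln(1 − 0.20202) = 0.169254 ≈ 0.169.
taxon2–taxon3: 11/33 sites differ → p ≈ 0.333333, d = −0.75 ln(1 − 0.444444) = 0.440839 ≈ 0.441.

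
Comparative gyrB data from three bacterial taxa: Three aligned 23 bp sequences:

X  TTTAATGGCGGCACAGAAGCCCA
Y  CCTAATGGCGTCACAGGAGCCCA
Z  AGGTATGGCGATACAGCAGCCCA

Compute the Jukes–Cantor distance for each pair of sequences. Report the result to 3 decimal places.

X–Y: 4/23 sites differ → p ≈ 0.173913, d = −0.75 ln(1 − 0.231884) = 0.197861 ≈ 0.198.
X–Z: 7/23 sites differ → p ≈ 0.304348, d = −0.75 ln(1 − 0.405797) = 0.390401 ≈ 0.390.
Y–Z: 7/23 sites differ → p ≈ 0.304348, d = −0.75 ln(1 − 0.405797) = 0.390401 ≈ 0.390.

d(X,Y) = 0.198, d(X,Z) = 0.390, d(Y,Z) = 0.390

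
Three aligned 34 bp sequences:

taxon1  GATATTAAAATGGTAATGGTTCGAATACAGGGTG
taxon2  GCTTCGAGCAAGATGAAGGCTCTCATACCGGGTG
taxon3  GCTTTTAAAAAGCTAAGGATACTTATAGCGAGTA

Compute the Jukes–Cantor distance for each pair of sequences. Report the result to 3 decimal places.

taxon1–taxon2: 14/34 sites differ → p ≈ 0.411765, d = −0.75 ln(1 − 0.54902) = 0.597249 ≈ 0.597.
taxon1–taxon3: 13/34 sites differ → p ≈ 0.382353, d = −0.75 ln(1 − 0.509804) = 0.534712 ≈ 0.535.
taxon2–taxon3: 14/34 sites differ → p ≈ 0.411765, d = −0.75 ln(1 − 0.54902) = 0.597249 ≈ 0.597.

d(taxon1,taxon2) = 0.597, d(taxon1,taxon3) = 0.535, d(taxon2,taxon3) = 0.597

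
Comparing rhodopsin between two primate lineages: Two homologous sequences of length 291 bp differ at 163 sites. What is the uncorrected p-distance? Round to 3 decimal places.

p = 163/291 = 0.560137… ≈ 0.560 (to 3 d.p.).

0.560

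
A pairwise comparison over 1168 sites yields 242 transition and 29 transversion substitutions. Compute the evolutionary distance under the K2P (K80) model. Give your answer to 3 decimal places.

0.302

P = 242/1168 ≈ 0.207192 and Q = 29/1168 ≈ 0.024829.
Under the Kimura two-parameter model, d = −½ ln(1 − 2P − Q) − ¼ ln(1 − 2Q).
1 − 2P − Q = 0.560787, giving −½ ln(0.560787) = 0.289207.
1 − 2Q = 0.950342, giving −¼ ln(0.950342) = 0.012733.
d = 0.289207 + 0.012733 = 0.301940.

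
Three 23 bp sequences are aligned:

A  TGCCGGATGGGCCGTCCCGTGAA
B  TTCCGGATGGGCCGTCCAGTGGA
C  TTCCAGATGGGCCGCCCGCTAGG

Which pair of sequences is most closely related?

A and B

A–B: 3/23 differ, p = 0.130, d = 0.143.
A–C: 8/23 differ, p = 0.348, d = 0.467.
B–C: 6/23 differ, p = 0.261, d = 0.321.
The smallest distance is between A and B.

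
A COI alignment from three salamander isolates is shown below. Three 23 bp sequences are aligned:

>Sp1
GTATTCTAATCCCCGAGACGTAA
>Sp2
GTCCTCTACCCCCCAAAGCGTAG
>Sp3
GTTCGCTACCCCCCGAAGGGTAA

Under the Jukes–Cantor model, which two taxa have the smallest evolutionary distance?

Sp2 and Sp3

Sp1–Sp2: 8/23 differ, p = 0.348, d = 0.467.
Sp1–Sp3: 8/23 differ, p = 0.348, d = 0.467.
Sp2–Sp3: 5/23 differ, p = 0.217, d = 0.257.
The smallest distance is between Sp2 and Sp3.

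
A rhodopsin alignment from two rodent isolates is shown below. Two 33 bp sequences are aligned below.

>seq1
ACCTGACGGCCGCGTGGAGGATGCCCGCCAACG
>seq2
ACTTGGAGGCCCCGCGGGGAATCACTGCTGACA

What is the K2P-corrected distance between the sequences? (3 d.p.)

Of 33 sites, 9 differences are transitions and 4 are transversions, so P = 9/33 ≈ 0.272727 and Q = 4/33 ≈ 0.121212.
Under the Kimura two-parameter model, d = −½ ln(1 − 2P − Q) − ¼ ln(1 − 2Q).
1 − 2P − Q = 0.333334, giving −½ ln(0.333334) = 0.549305.
1 − 2Q = 0.757576, giving −¼ ln(0.757576) = 0.069408.
d = 0.549305 + 0.069408 = 0.618713.

0.619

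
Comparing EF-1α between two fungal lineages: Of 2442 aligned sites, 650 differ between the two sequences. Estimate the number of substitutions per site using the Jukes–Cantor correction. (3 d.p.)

0.329

p = 650/2442 ≈ 0.266175.
d = −(3/4) ln(1 − 4p/3) = −0.75 ln(1 − 0.3549) = −0.75 ln(0.6451)
  = −0.75 × (-0.438350) = 0.328763 substitutions/site.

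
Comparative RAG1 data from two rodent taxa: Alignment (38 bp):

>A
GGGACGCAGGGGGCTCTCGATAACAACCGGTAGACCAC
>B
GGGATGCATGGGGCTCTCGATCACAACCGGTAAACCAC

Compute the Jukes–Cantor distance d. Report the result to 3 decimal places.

The sequences differ at 4 of 38 sites (5, 9, 22, 33), so p = 4/38 ≈ 0.105263.
d = −(3/4) ln(1 − 4p/3) = −0.75 ln(1 − 0.140351) = −0.75 ln(0.859649)
  = −0.75 × (-0.151231) = 0.113423 substitutions/site.

0.113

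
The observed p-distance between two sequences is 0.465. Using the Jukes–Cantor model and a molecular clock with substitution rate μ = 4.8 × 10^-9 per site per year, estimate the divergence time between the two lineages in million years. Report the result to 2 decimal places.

d = −(3/4) ln(1 − 4p/3) = −0.75 ln(1 − 0.62) = −0.75 ln(0.38)
  = −0.75 × (-0.967584) = 0.725688 substitutions/site.
Under a molecular clock d = 2μt, so t = d/(2μ) = 0.725688 / (2 × 4.8 × 10^-9) = 75.59 million years.

75.59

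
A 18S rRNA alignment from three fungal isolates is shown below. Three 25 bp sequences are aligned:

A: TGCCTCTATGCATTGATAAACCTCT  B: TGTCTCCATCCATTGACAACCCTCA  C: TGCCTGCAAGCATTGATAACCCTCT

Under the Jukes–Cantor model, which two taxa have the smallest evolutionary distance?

A and C

A–B: 6/25 differ, p = 0.240, d = 0.289.
A–C: 4/25 differ, p = 0.160, d = 0.180.
B–C: 6/25 differ, p = 0.240, d = 0.289.
The smallest distance is between A and C.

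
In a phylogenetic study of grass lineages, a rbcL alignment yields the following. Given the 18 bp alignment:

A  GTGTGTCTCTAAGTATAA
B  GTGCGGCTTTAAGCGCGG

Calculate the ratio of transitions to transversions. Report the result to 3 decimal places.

Transitions are A↔G and C↔T; transversions are all other mismatches.
Transitions: 7. Transversions: 1.
R = 7/1 = 7.000.

7.000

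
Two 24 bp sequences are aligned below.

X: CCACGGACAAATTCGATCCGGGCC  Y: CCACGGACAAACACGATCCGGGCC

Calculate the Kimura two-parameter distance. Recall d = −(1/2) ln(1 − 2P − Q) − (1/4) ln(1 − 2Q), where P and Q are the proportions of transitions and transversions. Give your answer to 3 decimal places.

0.089

Of 24 sites, 1 differences are transitions and 1 are transversions, so P = 1/24 ≈ 0.041667 and Q = 1/24 ≈ 0.041667.
Under the Kimura two-parameter model, d = −½ ln(1 − 2P − Q) − ¼ ln(1 − 2Q).
1 − 2P − Q = 0.874999, giving −½ ln(0.874999) = 0.066766.
1 − 2Q = 0.916666, giving −¼ ln(0.916666) = 0.021753.
d = 0.066766 + 0.021753 = 0.088519.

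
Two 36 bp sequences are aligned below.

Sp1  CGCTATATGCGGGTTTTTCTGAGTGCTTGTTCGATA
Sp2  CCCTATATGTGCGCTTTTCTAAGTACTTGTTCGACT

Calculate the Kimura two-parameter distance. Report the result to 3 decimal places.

Of 36 sites, 5 differences are transitions and 3 are transversions, so P = 5/36 ≈ 0.138889 and Q = 3/36 ≈ 0.083333.
Under the Kimura two-parameter model, d = −½ ln(1 − 2P − Q) − ¼ ln(1 − 2Q).
1 − 2P − Q = 0.638889, giving −½ ln(0.638889) = 0.224012.
1 − 2Q = 0.833334, giving −¼ ln(0.833334) = 0.045580.
d = 0.224012 + 0.045580 = 0.269592.

0.270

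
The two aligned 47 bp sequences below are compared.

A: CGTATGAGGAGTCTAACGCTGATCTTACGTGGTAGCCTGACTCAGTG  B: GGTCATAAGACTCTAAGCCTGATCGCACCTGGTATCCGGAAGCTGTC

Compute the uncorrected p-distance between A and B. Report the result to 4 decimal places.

The sequences differ at 17 of 47 positions.
p = 17/47 = 0.361702… ≈ 0.3617 (to 4 d.p.).

0.3617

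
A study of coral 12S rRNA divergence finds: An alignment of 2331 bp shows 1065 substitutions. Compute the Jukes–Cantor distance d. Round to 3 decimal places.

0.705

p = 1065/2331 ≈ 0.456885.
d = −(3/4) ln(1 − 4p/3) = −0.75 ln(1 − 0.60918) = −0.75 ln(0.39082)
  = −0.75 × (-0.939508) = 0.704631 substitutions/site.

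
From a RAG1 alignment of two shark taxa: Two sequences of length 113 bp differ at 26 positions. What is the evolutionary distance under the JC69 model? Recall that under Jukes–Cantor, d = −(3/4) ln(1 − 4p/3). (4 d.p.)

p = 26/113 ≈ 0.230088.
d = −(3/4) ln(1 − 4p/3) = −0.75 ln(1 − 0.306784) = −0.75 ln(0.693216)
  = −0.75 × (-0.366414) = 0.274811 substitutions/site.

0.2748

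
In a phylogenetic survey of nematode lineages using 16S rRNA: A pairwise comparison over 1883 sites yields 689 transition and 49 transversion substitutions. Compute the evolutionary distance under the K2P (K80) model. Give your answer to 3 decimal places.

0.722

P = 689/1883 ≈ 0.365905 and Q = 49/1883 ≈ 0.026022.
Under the Kimura two-parameter model, d = −½ ln(1 − 2P − Q) − ¼ ln(1 − 2Q).
1 − 2P − Q = 0.242168, giving −½ ln(0.242168) = 0.709062.
1 − 2Q = 0.947956, giving −¼ ln(0.947956) = 0.013362.
d = 0.709062 + 0.013362 = 0.722424.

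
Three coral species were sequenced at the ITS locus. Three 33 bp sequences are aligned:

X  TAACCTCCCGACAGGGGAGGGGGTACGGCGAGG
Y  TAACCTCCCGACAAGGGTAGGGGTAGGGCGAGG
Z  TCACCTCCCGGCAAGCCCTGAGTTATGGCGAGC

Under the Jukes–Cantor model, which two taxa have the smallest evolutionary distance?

X–Y: 4/33 differ, p = 0.121, d = 0.132.
X–Z: 11/33 differ, p = 0.333, d = 0.441.
Y–Z: 10/33 differ, p = 0.303, d = 0.388.
The smallest distance is between X and Y.

X and Y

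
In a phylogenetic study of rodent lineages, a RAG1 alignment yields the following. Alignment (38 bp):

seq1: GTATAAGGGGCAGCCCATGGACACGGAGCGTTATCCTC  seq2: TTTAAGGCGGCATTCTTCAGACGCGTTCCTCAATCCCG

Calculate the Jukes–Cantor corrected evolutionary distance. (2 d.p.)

The sequences differ at 20 of 38 sites, so p = 20/38 ≈ 0.526316.
d = −(3/4) ln(1 − 4p/3) = −0.75 ln(1 − 0.701755) = −0.75 ln(0.298245)
  = −0.75 × (-1.209840) = 0.907380 substitutions/site.

0.91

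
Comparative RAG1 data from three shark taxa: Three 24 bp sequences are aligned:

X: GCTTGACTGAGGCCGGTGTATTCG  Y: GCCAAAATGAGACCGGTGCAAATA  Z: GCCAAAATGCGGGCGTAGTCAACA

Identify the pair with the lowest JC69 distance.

Y and Z

X–Y: 10/24 differ, p = 0.417, d = 0.608.
X–Z: 12/24 differ, p = 0.500, d = 0.824.
Y–Z: 8/24 differ, p = 0.333, d = 0.441.
The smallest distance is between Y and Z.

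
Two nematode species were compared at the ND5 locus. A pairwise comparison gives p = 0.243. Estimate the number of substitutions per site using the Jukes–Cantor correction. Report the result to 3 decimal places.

d = −(3/4) ln(1 − 4p/3) = −0.75 ln(1 − 0.324) = −0.75 ln(0.676)
  = −0.75 × (-0.391562) = 0.293672 substitutions/site.

0.294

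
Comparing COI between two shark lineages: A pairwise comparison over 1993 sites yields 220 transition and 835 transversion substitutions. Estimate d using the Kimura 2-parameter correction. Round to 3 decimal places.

0.965

P = 220/1993 ≈ 0.110386 and Q = 835/1993 ≈ 0.418966.
Under the Kimura two-parameter model, d = −½ ln(1 − 2P − Q) − ¼ ln(1 − 2Q).
1 − 2P − Q = 0.360262, giving −½ ln(0.360262) = 0.510462.
1 − 2Q = 0.162068, giving −¼ ln(0.162068) = 0.454935.
d = 0.510462 + 0.454935 = 0.965397.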